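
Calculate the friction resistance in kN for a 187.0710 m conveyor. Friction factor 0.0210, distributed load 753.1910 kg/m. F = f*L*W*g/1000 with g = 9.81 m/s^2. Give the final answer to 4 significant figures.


F = 0.0210 * 187.0710 * 753.1910 * 9.81 / 1000
F = 29.03 kN


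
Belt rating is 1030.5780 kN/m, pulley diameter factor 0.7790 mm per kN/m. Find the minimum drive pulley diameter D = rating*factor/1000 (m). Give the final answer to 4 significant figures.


D = 1030.5780 * 0.7790 / 1000
D = 0.8028 m


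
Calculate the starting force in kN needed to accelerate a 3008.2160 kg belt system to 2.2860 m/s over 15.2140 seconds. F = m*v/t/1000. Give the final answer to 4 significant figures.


F = 3008.2160 * 2.2860 / 15.2140 / 1000
F = 0.4520 kN


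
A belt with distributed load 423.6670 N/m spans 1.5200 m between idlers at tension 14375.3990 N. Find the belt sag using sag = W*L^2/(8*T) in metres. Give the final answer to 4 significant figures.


sag = 423.6670 * 1.5200^2 / (8 * 14375.3990)
sag = 0.008511 m


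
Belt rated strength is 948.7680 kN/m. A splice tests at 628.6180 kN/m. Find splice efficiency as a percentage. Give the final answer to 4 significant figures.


Eff = 628.6180 / 948.7680 * 100
Eff = 66.26 %


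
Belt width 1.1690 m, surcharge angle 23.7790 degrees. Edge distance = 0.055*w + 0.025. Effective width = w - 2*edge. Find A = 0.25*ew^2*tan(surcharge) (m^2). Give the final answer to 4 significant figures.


edge = 0.055*1.1690 + 0.025 = 0.089295 m
ew = 1.1690 - 2*0.089295 = 0.99041 m
A = 0.25 * 0.99041^2 * tan(23.7790 deg)
A = 0.1081 m^2


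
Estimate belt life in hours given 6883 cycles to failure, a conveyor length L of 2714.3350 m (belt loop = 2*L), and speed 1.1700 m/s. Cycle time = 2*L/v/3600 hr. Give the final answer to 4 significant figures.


cycle_time = 2 * 2714.3350 / 1.1700 / 3600 = 1.28886 hr
life = 6883 * 1.28886 = 8871 hours


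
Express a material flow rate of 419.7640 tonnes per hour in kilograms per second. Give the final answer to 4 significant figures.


m_dot = 419.7640 * 1000 / 3600
m_dot = 116.6 kg/s


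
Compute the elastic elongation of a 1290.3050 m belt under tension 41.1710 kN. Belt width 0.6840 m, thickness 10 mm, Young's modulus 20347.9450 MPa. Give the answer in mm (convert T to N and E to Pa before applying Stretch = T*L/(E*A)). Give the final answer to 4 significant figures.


A = 0.6840 * 0.01 = 0.00684 m^2
Stretch = 41.1710*1000 * 1290.3050 / (20347.9450e6 * 0.00684) * 1000
Stretch = 381.7 mm


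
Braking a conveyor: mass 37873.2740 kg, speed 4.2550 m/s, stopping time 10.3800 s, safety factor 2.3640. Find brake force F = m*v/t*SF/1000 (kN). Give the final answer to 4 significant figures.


F = 37873.2740 * 4.2550 / 10.3800 * 2.3640 / 1000
F = 36.70 kN


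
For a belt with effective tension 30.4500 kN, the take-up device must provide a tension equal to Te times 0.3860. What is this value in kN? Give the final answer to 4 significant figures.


T_tu = 30.4500 * 0.3860
T_tu = 11.75 kN


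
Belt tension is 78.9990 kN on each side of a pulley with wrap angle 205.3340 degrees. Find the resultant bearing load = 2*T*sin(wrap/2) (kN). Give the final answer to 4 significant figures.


F = 2 * 78.9990 * sin(205.3340/2 deg)
F = 154.2 kN


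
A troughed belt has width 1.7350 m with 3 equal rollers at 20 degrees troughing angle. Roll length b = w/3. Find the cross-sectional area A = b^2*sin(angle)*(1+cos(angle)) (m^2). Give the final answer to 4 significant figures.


b = 1.7350/3 = 0.578333 m
A = 0.578333^2 * sin(20 deg) * (1 + cos(20 deg))
A = 0.2219 m^2


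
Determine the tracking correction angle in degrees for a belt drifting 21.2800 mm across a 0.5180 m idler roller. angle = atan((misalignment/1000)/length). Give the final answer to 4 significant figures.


misalign_m = 21.2800 / 1000 = 0.021280 m
angle = atan(0.021280 / 0.5180)
angle = 2.352 deg


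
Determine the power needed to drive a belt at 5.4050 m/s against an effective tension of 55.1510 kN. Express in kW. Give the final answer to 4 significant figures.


P = Te * v = 55.1510 * 5.4050
P = 298.1 kW


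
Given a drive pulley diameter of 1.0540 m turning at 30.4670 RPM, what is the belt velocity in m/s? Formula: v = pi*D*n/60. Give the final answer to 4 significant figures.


v = pi * 1.0540 * 30.4670 / 60
v = 1.681 m/s


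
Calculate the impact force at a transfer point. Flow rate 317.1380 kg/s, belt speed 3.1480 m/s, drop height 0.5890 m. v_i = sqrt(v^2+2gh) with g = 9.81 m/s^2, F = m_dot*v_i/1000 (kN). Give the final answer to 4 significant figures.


v_i = sqrt(3.1480^2 + 2*9.81*0.5890) = 4.63315 m/s
F = 317.1380 * 4.63315 / 1000
F = 1.469 kN


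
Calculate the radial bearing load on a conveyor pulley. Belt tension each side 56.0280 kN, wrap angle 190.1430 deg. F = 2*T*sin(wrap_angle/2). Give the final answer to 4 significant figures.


F = 2 * 56.0280 * sin(190.1430/2 deg)
F = 111.6 kN


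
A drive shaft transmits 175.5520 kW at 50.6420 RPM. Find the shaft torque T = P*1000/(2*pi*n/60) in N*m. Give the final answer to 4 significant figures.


omega = 2*pi*50.6420/60 = 5.30322 rad/s
T = 175.5520*1000 / 5.30322
T = 33100 N*m


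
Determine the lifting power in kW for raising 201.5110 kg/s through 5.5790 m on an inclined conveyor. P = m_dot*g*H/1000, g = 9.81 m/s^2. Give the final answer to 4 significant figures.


P = 201.5110 * 9.81 * 5.5790 / 1000
P = 11.03 kW


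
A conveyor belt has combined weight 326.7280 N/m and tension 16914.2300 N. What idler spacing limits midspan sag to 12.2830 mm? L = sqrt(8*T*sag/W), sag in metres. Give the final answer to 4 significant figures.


sag = 12.2830/1000 = 0.012283 m
L = sqrt(8 * 16914.2300 * 0.012283 / 326.7280)
L = 2.255 m


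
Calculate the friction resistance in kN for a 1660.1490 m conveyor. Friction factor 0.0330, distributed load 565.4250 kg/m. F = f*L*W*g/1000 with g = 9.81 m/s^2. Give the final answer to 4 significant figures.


F = 0.0330 * 1660.1490 * 565.4250 * 9.81 / 1000
F = 303.9 kN


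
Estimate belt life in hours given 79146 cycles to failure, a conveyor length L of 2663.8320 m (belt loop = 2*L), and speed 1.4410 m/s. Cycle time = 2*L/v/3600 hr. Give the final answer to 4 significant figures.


cycle_time = 2 * 2663.8320 / 1.4410 / 3600 = 1.027 hr
life = 79146 * 1.027 = 81280 hours


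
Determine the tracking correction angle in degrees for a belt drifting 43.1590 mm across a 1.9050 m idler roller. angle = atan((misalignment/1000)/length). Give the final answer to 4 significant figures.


misalign_m = 43.1590 / 1000 = 0.043159 m
angle = atan(0.043159 / 1.9050)
angle = 1.298 deg


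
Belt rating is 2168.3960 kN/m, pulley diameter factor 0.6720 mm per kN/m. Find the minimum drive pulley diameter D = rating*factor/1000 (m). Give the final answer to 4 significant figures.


D = 2168.3960 * 0.6720 / 1000
D = 1.457 m


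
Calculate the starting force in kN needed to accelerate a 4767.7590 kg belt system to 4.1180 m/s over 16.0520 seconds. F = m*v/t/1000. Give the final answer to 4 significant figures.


F = 4767.7590 * 4.1180 / 16.0520 / 1000
F = 1.223 kN


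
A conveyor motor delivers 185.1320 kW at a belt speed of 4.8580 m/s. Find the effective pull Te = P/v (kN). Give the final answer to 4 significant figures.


Te = P / v = 185.1320 / 4.8580
Te = 38.11 kN


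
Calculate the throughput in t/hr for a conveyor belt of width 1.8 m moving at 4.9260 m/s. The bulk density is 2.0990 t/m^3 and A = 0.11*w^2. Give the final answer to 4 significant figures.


A = 0.11 * 1.8^2 = 0.3564 m^2
C = 0.3564 * 4.9260 * 2.0990 * 3600
C = 13270 t/hr


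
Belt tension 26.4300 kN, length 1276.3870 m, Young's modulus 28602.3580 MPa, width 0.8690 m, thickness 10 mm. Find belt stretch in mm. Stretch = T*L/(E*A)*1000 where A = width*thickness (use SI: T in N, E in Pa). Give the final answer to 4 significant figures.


A = 0.8690 * 0.01 = 0.00869 m^2
Stretch = 26.4300*1000 * 1276.3870 / (28602.3580e6 * 0.00869) * 1000
Stretch = 135.7 mm


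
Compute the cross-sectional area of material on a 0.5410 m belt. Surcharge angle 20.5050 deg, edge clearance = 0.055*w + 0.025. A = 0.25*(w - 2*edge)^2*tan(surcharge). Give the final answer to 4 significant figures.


edge = 0.055*0.5410 + 0.025 = 0.054755 m
ew = 0.5410 - 2*0.054755 = 0.43149 m
A = 0.25 * 0.43149^2 * tan(20.5050 deg)
A = 0.01741 m^2


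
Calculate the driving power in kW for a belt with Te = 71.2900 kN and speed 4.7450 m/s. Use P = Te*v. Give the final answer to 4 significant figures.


P = Te * v = 71.2900 * 4.7450
P = 338.3 kW


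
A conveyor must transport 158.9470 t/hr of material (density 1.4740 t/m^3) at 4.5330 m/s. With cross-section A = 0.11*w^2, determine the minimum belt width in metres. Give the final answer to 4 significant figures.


A_req = 158.9470 / (4.5330 * 1.4740 * 3600) = 0.00660795 m^2
w = sqrt(0.00660795 / 0.11)
w = 0.2451 m


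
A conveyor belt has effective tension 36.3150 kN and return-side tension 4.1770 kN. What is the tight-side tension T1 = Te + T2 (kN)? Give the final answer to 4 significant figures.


T1 = Te + T2 = 36.3150 + 4.1770
T1 = 40.49 kN


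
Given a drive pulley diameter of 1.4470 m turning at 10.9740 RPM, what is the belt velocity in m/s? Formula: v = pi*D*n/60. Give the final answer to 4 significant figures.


v = pi * 1.4470 * 10.9740 / 60
v = 0.8314 m/s


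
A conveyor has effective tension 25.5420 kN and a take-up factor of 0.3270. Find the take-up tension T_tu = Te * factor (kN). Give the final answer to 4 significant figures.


T_tu = 25.5420 * 0.3270
T_tu = 8.352 kN


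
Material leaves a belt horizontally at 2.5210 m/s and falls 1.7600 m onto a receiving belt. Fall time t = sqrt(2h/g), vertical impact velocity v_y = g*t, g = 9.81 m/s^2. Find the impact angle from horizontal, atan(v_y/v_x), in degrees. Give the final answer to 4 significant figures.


t = sqrt(2*1.7600/9.81) = 0.599014 s
v_y = 9.81 * 0.599014 = 5.87633 m/s
angle = atan(5.87633 / 2.5210) = 66.78 deg


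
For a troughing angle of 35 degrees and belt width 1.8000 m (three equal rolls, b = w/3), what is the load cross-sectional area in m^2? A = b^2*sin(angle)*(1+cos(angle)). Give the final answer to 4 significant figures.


b = 1.8000/3 = 0.6 m
A = 0.6^2 * sin(35 deg) * (1 + cos(35 deg))
A = 0.3756 m^2


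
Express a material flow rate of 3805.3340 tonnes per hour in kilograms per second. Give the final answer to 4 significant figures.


m_dot = 3805.3340 * 1000 / 3600
m_dot = 1057 kg/s


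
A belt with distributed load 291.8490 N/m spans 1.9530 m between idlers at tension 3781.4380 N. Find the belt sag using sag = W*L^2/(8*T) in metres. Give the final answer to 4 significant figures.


sag = 291.8490 * 1.9530^2 / (8 * 3781.4380)
sag = 0.03680 m


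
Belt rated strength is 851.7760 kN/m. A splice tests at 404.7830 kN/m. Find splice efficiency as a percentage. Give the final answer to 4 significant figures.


Eff = 404.7830 / 851.7760 * 100
Eff = 47.52 %


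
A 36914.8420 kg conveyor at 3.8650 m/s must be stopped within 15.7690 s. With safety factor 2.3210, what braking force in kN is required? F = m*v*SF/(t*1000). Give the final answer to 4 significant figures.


F = 36914.8420 * 3.8650 / 15.7690 * 2.3210 / 1000
F = 21.00 kN


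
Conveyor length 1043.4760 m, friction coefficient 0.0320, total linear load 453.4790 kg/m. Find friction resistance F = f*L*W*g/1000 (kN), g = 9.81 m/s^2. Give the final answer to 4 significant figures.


F = 0.0320 * 1043.4760 * 453.4790 * 9.81 / 1000
F = 148.5 kN


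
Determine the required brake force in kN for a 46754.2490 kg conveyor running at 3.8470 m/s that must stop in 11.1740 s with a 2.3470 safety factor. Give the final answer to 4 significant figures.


F = 46754.2490 * 3.8470 / 11.1740 * 2.3470 / 1000
F = 37.78 kN


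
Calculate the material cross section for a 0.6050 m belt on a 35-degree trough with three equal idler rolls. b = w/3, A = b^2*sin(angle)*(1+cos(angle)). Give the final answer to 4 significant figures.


b = 0.6050/3 = 0.201667 m
A = 0.201667^2 * sin(35 deg) * (1 + cos(35 deg))
A = 0.04244 m^2


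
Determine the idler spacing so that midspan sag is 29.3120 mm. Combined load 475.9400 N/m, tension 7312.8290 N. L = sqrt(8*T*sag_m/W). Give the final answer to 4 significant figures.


sag = 29.3120/1000 = 0.029312 m
L = sqrt(8 * 7312.8290 * 0.029312 / 475.9400)
L = 1.898 m


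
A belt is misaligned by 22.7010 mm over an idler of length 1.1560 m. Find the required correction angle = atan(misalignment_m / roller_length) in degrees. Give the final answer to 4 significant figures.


misalign_m = 22.7010 / 1000 = 0.022701 m
angle = atan(0.022701 / 1.1560)
angle = 1.125 deg


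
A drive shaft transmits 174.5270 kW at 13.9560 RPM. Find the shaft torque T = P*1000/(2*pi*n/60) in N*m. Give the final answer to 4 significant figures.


omega = 2*pi*13.9560/60 = 1.46147 rad/s
T = 174.5270*1000 / 1.46147
T = 119400 N*m


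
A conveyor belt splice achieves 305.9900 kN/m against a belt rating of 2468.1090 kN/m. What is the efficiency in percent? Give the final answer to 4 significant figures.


Eff = 305.9900 / 2468.1090 * 100
Eff = 12.40 %


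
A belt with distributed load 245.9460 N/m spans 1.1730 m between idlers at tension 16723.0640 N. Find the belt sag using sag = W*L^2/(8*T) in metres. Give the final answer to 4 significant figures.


sag = 245.9460 * 1.1730^2 / (8 * 16723.0640)
sag = 0.002529 m


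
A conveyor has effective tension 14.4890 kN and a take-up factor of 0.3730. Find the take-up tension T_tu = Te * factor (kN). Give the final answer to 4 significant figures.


T_tu = 14.4890 * 0.3730
T_tu = 5.404 kN


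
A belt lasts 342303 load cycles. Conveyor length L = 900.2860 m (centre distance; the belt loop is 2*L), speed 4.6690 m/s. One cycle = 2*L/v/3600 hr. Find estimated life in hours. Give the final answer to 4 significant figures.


cycle_time = 2 * 900.2860 / 4.6690 / 3600 = 0.107123 hr
life = 342303 * 0.107123 = 36670 hours


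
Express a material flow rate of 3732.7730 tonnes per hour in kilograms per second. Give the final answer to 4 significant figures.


m_dot = 3732.7730 * 1000 / 3600
m_dot = 1037 kg/s


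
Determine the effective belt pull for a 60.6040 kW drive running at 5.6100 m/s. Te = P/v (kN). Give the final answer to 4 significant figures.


Te = P / v = 60.6040 / 5.6100
Te = 10.80 kN


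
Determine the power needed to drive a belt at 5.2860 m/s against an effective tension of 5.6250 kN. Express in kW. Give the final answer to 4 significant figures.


P = Te * v = 5.6250 * 5.2860
P = 29.73 kW


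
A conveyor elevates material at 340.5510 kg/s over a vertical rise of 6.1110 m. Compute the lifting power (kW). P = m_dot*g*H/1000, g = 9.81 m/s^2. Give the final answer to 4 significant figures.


P = 340.5510 * 9.81 * 6.1110 / 1000
P = 20.42 kW


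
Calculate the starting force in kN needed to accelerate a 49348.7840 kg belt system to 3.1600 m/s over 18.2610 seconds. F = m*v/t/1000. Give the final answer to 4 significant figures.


F = 49348.7840 * 3.1600 / 18.2610 / 1000
F = 8.540 kN


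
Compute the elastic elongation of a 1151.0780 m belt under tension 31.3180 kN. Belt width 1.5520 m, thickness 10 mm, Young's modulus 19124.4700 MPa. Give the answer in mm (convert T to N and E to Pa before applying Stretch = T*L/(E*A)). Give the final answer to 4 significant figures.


A = 1.5520 * 0.01 = 0.01552 m^2
Stretch = 31.3180*1000 * 1151.0780 / (19124.4700e6 * 0.01552) * 1000
Stretch = 121.5 mm


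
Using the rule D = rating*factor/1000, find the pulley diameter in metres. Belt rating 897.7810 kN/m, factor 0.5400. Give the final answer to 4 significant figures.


D = 897.7810 * 0.5400 / 1000
D = 0.4848 m


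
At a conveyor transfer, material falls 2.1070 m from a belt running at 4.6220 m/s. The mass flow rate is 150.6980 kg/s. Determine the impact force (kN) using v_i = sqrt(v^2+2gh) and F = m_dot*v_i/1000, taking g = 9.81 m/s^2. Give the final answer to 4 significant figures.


v_i = sqrt(4.6220^2 + 2*9.81*2.1070) = 7.91847 m/s
F = 150.6980 * 7.91847 / 1000
F = 1.193 kN


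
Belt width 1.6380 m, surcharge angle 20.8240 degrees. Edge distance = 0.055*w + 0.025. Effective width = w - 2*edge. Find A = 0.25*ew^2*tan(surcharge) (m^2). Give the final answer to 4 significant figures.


edge = 0.055*1.6380 + 0.025 = 0.11509 m
ew = 1.6380 - 2*0.11509 = 1.40782 m
A = 0.25 * 1.40782^2 * tan(20.8240 deg)
A = 0.1885 m^2


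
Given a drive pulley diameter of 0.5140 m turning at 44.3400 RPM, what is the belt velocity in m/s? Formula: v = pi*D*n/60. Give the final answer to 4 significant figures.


v = pi * 0.5140 * 44.3400 / 60
v = 1.193 m/s


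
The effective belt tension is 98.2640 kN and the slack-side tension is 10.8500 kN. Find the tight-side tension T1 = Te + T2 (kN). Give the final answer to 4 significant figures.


T1 = Te + T2 = 98.2640 + 10.8500
T1 = 109.1 kN


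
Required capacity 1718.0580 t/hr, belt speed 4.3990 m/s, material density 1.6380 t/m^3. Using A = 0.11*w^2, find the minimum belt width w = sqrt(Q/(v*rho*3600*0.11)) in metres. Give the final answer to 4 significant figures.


A_req = 1718.0580 / (4.3990 * 1.6380 * 3600) = 0.0662319 m^2
w = sqrt(0.0662319 / 0.11)
w = 0.7760 m


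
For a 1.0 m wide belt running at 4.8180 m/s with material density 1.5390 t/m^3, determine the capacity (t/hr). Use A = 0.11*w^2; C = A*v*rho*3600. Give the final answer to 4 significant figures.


A = 0.11 * 1.0^2 = 0.11 m^2
C = 0.11 * 4.8180 * 1.5390 * 3600
C = 2936 t/hr


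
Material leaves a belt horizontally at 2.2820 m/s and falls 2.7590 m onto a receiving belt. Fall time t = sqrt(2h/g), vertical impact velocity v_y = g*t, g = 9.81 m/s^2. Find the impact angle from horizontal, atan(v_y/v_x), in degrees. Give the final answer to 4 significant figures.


t = sqrt(2*2.7590/9.81) = 0.749992 s
v_y = 9.81 * 0.749992 = 7.35742 m/s
angle = atan(7.35742 / 2.2820) = 72.77 deg


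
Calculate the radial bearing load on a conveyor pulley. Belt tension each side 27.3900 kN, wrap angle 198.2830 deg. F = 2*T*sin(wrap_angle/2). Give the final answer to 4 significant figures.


F = 2 * 27.3900 * sin(198.2830/2 deg)
F = 54.08 kN


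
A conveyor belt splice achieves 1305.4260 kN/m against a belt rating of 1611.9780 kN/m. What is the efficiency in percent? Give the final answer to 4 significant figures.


Eff = 1305.4260 / 1611.9780 * 100
Eff = 80.98 %


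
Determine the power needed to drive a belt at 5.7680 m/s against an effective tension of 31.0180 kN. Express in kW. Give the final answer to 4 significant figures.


P = Te * v = 31.0180 * 5.7680
P = 178.9 kW


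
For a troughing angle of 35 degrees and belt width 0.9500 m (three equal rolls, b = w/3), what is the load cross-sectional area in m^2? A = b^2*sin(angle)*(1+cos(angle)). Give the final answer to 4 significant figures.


b = 0.9500/3 = 0.316667 m
A = 0.316667^2 * sin(35 deg) * (1 + cos(35 deg))
A = 0.1046 m^2


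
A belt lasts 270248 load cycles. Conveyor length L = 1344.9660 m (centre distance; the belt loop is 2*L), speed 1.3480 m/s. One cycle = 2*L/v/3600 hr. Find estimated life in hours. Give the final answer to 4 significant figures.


cycle_time = 2 * 1344.9660 / 1.3480 / 3600 = 0.554305 hr
life = 270248 * 0.554305 = 149800 hours


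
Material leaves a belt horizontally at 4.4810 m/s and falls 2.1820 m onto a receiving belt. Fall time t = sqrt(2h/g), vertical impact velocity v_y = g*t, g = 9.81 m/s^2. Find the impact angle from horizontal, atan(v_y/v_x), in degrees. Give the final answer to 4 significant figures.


t = sqrt(2*2.1820/9.81) = 0.666972 s
v_y = 9.81 * 0.666972 = 6.543 m/s
angle = atan(6.543 / 4.4810) = 55.59 deg


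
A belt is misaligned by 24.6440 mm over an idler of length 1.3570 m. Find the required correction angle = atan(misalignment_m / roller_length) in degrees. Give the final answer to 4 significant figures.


misalign_m = 24.6440 / 1000 = 0.024644 m
angle = atan(0.024644 / 1.3570)
angle = 1.040 deg


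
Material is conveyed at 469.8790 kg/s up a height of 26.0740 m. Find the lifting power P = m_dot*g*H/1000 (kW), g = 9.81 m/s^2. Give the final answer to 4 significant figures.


P = 469.8790 * 9.81 * 26.0740 / 1000
P = 120.2 kW


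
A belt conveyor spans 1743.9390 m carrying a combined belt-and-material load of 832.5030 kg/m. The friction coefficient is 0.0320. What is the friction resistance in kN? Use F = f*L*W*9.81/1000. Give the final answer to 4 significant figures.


F = 0.0320 * 1743.9390 * 832.5030 * 9.81 / 1000
F = 455.8 kN


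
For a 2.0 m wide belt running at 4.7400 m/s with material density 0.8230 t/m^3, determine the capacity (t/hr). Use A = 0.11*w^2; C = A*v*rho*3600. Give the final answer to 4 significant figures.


A = 0.11 * 2.0^2 = 0.44 m^2
C = 0.44 * 4.7400 * 0.8230 * 3600
C = 6179 t/hr


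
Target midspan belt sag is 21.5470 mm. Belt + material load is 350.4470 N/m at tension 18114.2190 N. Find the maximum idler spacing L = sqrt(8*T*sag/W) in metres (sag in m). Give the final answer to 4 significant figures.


sag = 21.5470/1000 = 0.021547 m
L = sqrt(8 * 18114.2190 * 0.021547 / 350.4470)
L = 2.985 m


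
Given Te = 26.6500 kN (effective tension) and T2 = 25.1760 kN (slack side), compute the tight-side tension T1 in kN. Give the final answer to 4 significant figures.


T1 = Te + T2 = 26.6500 + 25.1760
T1 = 51.83 kN


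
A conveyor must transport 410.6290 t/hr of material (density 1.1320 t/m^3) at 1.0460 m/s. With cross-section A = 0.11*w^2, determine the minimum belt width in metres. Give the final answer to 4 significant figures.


A_req = 410.6290 / (1.0460 * 1.1320 * 3600) = 0.0963317 m^2
w = sqrt(0.0963317 / 0.11)
w = 0.9358 m


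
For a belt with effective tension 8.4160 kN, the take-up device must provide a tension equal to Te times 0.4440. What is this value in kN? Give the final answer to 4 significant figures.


T_tu = 8.4160 * 0.4440
T_tu = 3.737 kN


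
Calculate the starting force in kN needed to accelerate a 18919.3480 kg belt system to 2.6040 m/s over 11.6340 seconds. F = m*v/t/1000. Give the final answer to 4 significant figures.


F = 18919.3480 * 2.6040 / 11.6340 / 1000
F = 4.235 kN


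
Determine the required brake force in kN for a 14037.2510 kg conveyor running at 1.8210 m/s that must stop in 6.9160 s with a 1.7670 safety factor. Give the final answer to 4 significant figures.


F = 14037.2510 * 1.8210 / 6.9160 * 1.7670 / 1000
F = 6.531 kN


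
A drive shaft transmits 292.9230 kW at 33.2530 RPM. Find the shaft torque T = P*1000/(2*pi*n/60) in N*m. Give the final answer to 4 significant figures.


omega = 2*pi*33.2530/60 = 3.48225 rad/s
T = 292.9230*1000 / 3.48225
T = 84120 N*m


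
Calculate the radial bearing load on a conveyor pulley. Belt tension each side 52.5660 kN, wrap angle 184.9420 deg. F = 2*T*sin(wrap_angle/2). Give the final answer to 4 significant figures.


F = 2 * 52.5660 * sin(184.9420/2 deg)
F = 105.0 kN


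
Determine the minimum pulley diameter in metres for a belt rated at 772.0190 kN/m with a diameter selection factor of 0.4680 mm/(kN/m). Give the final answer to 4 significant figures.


D = 772.0190 * 0.4680 / 1000
D = 0.3613 m


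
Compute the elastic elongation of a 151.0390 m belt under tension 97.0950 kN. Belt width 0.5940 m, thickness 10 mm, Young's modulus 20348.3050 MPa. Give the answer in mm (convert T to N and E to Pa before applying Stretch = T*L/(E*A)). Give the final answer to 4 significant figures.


A = 0.5940 * 0.01 = 0.00594 m^2
Stretch = 97.0950*1000 * 151.0390 / (20348.3050e6 * 0.00594) * 1000
Stretch = 121.3 mm


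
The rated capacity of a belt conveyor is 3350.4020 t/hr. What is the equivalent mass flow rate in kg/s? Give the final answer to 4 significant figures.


m_dot = 3350.4020 * 1000 / 3600
m_dot = 930.7 kg/s


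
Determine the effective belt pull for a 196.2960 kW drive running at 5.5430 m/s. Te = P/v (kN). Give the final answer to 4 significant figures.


Te = P / v = 196.2960 / 5.5430
Te = 35.41 kN


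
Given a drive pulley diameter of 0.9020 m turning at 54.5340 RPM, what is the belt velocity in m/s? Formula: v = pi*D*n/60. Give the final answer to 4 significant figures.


v = pi * 0.9020 * 54.5340 / 60
v = 2.576 m/s


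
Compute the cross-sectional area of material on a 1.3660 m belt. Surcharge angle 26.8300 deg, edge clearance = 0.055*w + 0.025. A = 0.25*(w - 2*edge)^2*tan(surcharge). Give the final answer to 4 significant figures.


edge = 0.055*1.3660 + 0.025 = 0.10013 m
ew = 1.3660 - 2*0.10013 = 1.16574 m
A = 0.25 * 1.16574^2 * tan(26.8300 deg)
A = 0.1718 m^2


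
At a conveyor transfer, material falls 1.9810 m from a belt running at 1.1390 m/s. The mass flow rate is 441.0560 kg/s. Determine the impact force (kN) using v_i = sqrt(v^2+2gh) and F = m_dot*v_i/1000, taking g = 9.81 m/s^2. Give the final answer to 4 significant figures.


v_i = sqrt(1.1390^2 + 2*9.81*1.9810) = 6.33755 m/s
F = 441.0560 * 6.33755 / 1000
F = 2.795 kN


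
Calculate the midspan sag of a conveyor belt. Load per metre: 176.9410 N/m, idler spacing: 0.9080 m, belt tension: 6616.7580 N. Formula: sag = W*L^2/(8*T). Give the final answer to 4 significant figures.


sag = 176.9410 * 0.9080^2 / (8 * 6616.7580)
sag = 0.002756 m


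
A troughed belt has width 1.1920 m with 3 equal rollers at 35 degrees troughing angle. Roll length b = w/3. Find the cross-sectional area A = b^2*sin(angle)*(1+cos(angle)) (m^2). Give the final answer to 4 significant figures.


b = 1.1920/3 = 0.397333 m
A = 0.397333^2 * sin(35 deg) * (1 + cos(35 deg))
A = 0.1647 m^2


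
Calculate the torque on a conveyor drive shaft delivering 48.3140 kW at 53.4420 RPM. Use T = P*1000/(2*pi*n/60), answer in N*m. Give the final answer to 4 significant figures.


omega = 2*pi*53.4420/60 = 5.59643 rad/s
T = 48.3140*1000 / 5.59643
T = 8633 N*m


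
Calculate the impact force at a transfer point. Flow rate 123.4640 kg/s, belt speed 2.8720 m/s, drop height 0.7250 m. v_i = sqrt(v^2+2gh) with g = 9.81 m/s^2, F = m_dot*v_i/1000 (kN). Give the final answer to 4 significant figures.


v_i = sqrt(2.8720^2 + 2*9.81*0.7250) = 4.74056 m/s
F = 123.4640 * 4.74056 / 1000
F = 0.5853 kN


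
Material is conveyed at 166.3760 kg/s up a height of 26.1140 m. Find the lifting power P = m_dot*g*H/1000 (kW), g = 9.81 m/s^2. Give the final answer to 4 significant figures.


P = 166.3760 * 9.81 * 26.1140 / 1000
P = 42.62 kW


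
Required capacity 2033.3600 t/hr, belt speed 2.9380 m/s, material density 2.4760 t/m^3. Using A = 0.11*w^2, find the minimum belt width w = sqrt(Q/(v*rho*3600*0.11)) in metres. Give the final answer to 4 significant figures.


A_req = 2033.3600 / (2.9380 * 2.4760 * 3600) = 0.0776443 m^2
w = sqrt(0.0776443 / 0.11)
w = 0.8402 m


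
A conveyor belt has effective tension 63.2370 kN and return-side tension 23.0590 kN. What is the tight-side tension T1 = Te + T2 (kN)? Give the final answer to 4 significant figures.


T1 = Te + T2 = 63.2370 + 23.0590
T1 = 86.30 kN


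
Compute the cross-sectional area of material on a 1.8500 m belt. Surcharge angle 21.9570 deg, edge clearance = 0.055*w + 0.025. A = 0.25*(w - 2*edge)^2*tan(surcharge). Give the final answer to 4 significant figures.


edge = 0.055*1.8500 + 0.025 = 0.12675 m
ew = 1.8500 - 2*0.12675 = 1.5965 m
A = 0.25 * 1.5965^2 * tan(21.9570 deg)
A = 0.2569 m^2


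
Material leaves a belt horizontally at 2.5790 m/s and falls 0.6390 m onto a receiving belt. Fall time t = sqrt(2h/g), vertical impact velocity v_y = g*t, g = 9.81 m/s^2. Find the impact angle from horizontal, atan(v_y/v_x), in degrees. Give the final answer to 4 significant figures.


t = sqrt(2*0.6390/9.81) = 0.360937 s
v_y = 9.81 * 0.360937 = 3.54079 m/s
angle = atan(3.54079 / 2.5790) = 53.93 deg


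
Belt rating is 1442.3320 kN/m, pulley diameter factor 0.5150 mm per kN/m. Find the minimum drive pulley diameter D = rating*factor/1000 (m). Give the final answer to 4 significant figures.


D = 1442.3320 * 0.5150 / 1000
D = 0.7428 m


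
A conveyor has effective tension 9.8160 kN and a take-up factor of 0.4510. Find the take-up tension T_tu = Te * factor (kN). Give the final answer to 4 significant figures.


T_tu = 9.8160 * 0.4510
T_tu = 4.427 kN


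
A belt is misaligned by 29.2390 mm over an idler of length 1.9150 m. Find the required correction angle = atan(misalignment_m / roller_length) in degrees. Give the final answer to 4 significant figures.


misalign_m = 29.2390 / 1000 = 0.029239 m
angle = atan(0.029239 / 1.9150)
angle = 0.8747 deg


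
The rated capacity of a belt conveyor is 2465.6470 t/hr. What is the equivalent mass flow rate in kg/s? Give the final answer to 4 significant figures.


m_dot = 2465.6470 * 1000 / 3600
m_dot = 684.9 kg/s


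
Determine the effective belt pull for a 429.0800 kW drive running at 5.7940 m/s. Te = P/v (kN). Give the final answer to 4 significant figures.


Te = P / v = 429.0800 / 5.7940
Te = 74.06 kN


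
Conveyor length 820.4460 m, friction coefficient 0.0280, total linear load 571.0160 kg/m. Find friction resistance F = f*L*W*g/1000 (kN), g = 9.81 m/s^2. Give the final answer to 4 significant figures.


F = 0.0280 * 820.4460 * 571.0160 * 9.81 / 1000
F = 128.7 kN


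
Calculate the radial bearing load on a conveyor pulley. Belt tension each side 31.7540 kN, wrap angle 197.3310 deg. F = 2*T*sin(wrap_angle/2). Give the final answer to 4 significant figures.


F = 2 * 31.7540 * sin(197.3310/2 deg)
F = 62.78 kN


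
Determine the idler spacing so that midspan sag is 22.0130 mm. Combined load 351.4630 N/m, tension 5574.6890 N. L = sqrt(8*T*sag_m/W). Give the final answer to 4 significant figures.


sag = 22.0130/1000 = 0.022013 m
L = sqrt(8 * 5574.6890 * 0.022013 / 351.4630)
L = 1.671 m


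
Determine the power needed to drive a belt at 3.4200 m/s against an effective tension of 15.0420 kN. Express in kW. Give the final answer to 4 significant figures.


P = Te * v = 15.0420 * 3.4200
P = 51.44 kW


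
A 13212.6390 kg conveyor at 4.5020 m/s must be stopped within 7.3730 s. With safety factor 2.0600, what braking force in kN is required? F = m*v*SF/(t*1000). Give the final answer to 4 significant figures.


F = 13212.6390 * 4.5020 / 7.3730 * 2.0600 / 1000
F = 16.62 kN


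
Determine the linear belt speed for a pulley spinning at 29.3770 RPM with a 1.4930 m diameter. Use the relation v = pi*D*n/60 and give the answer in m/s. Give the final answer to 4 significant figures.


v = pi * 1.4930 * 29.3770 / 60
v = 2.296 m/s


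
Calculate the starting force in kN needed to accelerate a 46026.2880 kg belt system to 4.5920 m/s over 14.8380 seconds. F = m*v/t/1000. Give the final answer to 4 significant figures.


F = 46026.2880 * 4.5920 / 14.8380 / 1000
F = 14.24 kN


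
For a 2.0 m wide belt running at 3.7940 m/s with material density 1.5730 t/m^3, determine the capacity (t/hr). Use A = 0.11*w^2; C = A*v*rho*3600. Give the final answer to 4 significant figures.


A = 0.11 * 2.0^2 = 0.44 m^2
C = 0.44 * 3.7940 * 1.5730 * 3600
C = 9453 t/hr


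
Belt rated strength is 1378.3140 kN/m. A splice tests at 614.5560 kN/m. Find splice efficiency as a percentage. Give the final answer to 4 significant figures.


Eff = 614.5560 / 1378.3140 * 100
Eff = 44.59 %


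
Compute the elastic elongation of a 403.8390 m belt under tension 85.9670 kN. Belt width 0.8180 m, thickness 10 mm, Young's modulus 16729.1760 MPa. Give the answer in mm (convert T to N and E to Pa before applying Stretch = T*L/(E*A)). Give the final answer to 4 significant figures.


A = 0.8180 * 0.01 = 0.00818 m^2
Stretch = 85.9670*1000 * 403.8390 / (16729.1760e6 * 0.00818) * 1000
Stretch = 253.7 mm


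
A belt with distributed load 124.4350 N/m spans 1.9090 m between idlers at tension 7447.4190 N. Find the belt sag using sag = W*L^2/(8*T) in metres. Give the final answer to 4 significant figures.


sag = 124.4350 * 1.9090^2 / (8 * 7447.4190)
sag = 0.007611 m


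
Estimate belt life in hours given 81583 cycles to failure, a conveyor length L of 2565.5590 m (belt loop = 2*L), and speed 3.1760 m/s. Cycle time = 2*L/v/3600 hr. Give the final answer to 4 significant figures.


cycle_time = 2 * 2565.5590 / 3.1760 / 3600 = 0.448775 hr
life = 81583 * 0.448775 = 36610 hours


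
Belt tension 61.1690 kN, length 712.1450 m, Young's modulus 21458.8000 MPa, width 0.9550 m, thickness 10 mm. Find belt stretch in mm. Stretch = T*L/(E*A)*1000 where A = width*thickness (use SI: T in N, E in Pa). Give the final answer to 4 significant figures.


A = 0.9550 * 0.01 = 0.00955 m^2
Stretch = 61.1690*1000 * 712.1450 / (21458.8000e6 * 0.00955) * 1000
Stretch = 212.6 mm


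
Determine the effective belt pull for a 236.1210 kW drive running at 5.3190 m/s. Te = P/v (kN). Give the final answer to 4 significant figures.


Te = P / v = 236.1210 / 5.3190
Te = 44.39 kN


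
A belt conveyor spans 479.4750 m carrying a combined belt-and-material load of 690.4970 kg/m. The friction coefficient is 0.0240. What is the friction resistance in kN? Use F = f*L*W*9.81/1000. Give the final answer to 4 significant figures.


F = 0.0240 * 479.4750 * 690.4970 * 9.81 / 1000
F = 77.95 kN


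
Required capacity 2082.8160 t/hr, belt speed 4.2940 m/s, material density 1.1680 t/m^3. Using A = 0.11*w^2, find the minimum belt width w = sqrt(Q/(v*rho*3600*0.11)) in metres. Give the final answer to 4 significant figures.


A_req = 2082.8160 / (4.2940 * 1.1680 * 3600) = 0.115357 m^2
w = sqrt(0.115357 / 0.11)
w = 1.024 m


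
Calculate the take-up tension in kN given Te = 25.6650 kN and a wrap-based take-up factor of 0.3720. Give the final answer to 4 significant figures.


T_tu = 25.6650 * 0.3720
T_tu = 9.547 kN


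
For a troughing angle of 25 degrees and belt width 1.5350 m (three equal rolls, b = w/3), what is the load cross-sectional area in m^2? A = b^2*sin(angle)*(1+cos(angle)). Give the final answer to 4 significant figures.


b = 1.5350/3 = 0.511667 m
A = 0.511667^2 * sin(25 deg) * (1 + cos(25 deg))
A = 0.2109 m^2


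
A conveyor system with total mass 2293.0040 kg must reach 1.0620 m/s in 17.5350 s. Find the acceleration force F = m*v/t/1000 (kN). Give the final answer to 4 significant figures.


F = 2293.0040 * 1.0620 / 17.5350 / 1000
F = 0.1389 kN


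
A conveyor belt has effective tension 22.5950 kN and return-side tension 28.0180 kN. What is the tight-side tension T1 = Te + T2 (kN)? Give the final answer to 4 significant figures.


T1 = Te + T2 = 22.5950 + 28.0180
T1 = 50.61 kN


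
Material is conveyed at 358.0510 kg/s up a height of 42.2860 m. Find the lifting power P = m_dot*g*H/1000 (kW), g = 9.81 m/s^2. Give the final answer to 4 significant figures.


P = 358.0510 * 9.81 * 42.2860 / 1000
P = 148.5 kW


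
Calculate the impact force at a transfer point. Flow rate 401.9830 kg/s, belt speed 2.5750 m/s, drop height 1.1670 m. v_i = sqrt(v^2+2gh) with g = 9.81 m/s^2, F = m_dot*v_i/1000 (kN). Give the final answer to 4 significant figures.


v_i = sqrt(2.5750^2 + 2*9.81*1.1670) = 5.43389 m/s
F = 401.9830 * 5.43389 / 1000
F = 2.184 kN


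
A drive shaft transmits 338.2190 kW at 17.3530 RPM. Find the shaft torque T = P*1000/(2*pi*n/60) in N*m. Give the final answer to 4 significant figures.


omega = 2*pi*17.3530/60 = 1.8172 rad/s
T = 338.2190*1000 / 1.8172
T = 186100 N*m


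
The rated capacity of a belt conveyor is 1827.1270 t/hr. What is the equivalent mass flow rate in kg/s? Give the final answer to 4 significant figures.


m_dot = 1827.1270 * 1000 / 3600
m_dot = 507.5 kg/s


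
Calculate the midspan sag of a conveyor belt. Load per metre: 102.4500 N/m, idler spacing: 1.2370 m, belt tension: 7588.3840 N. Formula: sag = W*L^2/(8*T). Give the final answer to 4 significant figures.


sag = 102.4500 * 1.2370^2 / (8 * 7588.3840)
sag = 0.002582 m


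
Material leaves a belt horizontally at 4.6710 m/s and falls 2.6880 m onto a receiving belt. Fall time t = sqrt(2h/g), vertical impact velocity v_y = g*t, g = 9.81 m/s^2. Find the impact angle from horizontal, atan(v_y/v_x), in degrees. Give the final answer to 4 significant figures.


t = sqrt(2*2.6880/9.81) = 0.740278 s
v_y = 9.81 * 0.740278 = 7.26213 m/s
angle = atan(7.26213 / 4.6710) = 57.25 deg


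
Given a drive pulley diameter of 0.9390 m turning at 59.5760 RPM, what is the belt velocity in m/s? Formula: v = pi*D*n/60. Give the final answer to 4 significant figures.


v = pi * 0.9390 * 59.5760 / 60
v = 2.929 m/s


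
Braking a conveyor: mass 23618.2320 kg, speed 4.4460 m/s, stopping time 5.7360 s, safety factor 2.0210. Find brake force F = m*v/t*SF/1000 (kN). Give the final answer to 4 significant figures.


F = 23618.2320 * 4.4460 / 5.7360 * 2.0210 / 1000
F = 37.00 kN


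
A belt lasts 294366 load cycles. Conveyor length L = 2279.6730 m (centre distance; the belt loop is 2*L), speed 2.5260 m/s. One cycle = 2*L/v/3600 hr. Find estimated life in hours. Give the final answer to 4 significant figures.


cycle_time = 2 * 2279.6730 / 2.5260 / 3600 = 0.50138 hr
life = 294366 * 0.50138 = 147600 hours


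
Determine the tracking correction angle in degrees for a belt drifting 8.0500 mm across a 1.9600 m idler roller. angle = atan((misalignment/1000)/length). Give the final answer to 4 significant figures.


misalign_m = 8.0500 / 1000 = 0.008050 m
angle = atan(0.008050 / 1.9600)
angle = 0.2353 deg


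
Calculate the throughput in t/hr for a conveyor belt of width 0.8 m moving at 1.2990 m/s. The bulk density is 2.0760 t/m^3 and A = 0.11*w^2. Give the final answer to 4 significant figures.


A = 0.11 * 0.8^2 = 0.0704 m^2
C = 0.0704 * 1.2990 * 2.0760 * 3600
C = 683.5 t/hr


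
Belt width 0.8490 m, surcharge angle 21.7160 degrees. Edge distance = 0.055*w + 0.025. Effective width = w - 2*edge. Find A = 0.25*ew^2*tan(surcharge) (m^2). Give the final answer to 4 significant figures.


edge = 0.055*0.8490 + 0.025 = 0.071695 m
ew = 0.8490 - 2*0.071695 = 0.70561 m
A = 0.25 * 0.70561^2 * tan(21.7160 deg)
A = 0.04957 m^2


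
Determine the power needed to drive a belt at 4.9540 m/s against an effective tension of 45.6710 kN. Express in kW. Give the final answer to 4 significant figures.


P = Te * v = 45.6710 * 4.9540
P = 226.3 kW


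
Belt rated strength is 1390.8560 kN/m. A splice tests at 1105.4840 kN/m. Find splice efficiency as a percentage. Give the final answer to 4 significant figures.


Eff = 1105.4840 / 1390.8560 * 100
Eff = 79.48 %


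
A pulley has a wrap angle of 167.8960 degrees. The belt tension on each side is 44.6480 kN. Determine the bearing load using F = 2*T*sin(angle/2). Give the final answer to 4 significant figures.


F = 2 * 44.6480 * sin(167.8960/2 deg)
F = 88.80 kN


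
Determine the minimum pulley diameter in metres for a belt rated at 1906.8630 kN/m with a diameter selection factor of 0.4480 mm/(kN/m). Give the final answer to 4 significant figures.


D = 1906.8630 * 0.4480 / 1000
D = 0.8543 m


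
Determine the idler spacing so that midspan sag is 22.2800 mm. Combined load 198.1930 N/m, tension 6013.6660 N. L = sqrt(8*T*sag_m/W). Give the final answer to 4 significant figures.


sag = 22.2800/1000 = 0.022280 m
L = sqrt(8 * 6013.6660 * 0.022280 / 198.1930)
L = 2.326 m


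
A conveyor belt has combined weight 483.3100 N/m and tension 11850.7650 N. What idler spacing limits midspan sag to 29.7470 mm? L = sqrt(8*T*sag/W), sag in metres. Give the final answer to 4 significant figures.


sag = 29.7470/1000 = 0.029747 m
L = sqrt(8 * 11850.7650 * 0.029747 / 483.3100)
L = 2.416 m


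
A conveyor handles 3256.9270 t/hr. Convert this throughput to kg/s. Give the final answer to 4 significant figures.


m_dot = 3256.9270 * 1000 / 3600
m_dot = 904.7 kg/s
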